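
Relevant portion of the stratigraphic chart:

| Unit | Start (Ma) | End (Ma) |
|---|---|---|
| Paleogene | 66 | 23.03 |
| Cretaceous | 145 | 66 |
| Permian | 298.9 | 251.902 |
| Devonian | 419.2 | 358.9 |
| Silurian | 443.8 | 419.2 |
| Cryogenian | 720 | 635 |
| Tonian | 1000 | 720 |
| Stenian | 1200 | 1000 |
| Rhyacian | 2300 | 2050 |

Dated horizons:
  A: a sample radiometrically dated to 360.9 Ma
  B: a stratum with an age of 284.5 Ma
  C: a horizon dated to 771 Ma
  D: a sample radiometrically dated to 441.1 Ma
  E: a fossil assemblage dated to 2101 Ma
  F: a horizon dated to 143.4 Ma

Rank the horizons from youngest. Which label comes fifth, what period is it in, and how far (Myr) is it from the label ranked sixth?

Smaller Ma means younger, so youngest first: F 143.4 < B 284.5 < A 360.9 < D 441.1 < C 771 < E 2101.
Counting 5 along gives C (771 Ma); the excerpt puts that inside the Tonian, 1000–720 Ma.
Next in line is E (2101 Ma), and 2101 − 771 = 1330 Myr.

C, in the Tonian; 1330 million years to E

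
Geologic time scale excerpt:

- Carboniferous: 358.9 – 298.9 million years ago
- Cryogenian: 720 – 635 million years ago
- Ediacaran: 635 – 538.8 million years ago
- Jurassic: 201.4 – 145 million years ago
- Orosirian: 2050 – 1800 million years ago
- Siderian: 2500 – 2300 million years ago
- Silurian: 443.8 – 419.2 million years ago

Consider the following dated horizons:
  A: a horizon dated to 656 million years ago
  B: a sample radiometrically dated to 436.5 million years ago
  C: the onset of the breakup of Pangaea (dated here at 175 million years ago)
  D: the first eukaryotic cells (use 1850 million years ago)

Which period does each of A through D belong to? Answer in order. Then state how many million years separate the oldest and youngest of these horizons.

A — Cryogenian; B — Silurian; C — Jurassic; D — Orosirian; span 1675 million years

Match each age against the start–end ranges in the excerpt: A = 656 Ma → Cryogenian (720–635); B = 436.5 Ma → Silurian (443.8–419.2); C = 175 Ma → Jurassic (201.4–145); D = 1850 Ma → Orosirian (2050–1800).
The largest age is 1850 Ma and the smallest is 175 Ma; their difference is 1675 Myr.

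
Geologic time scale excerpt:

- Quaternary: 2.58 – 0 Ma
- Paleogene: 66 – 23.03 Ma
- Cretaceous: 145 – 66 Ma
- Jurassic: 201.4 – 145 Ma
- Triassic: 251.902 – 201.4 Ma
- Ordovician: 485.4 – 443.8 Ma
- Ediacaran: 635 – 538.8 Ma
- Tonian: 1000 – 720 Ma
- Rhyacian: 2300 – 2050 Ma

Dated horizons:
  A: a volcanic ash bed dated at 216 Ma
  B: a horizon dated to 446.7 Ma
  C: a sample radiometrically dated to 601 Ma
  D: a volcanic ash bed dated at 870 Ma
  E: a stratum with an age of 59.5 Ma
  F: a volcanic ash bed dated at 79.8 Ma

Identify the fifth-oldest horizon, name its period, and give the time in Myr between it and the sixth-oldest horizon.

Larger Ma means older, so oldest first: D 870 > C 601 > B 446.7 > A 216 > F 79.8 > E 59.5.
Counting 5 along gives F (79.8 Ma); the excerpt puts that inside the Cretaceous, 145–66 Ma.
Next in line is E (59.5 Ma), and 79.8 − 59.5 = 20.3 Myr.

F, in the Cretaceous; 20.3 million years to E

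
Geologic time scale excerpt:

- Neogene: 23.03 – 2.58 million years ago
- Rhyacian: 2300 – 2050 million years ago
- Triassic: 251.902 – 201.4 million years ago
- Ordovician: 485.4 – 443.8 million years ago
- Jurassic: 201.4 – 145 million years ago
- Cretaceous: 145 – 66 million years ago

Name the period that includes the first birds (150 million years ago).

150 Ma lies between 201.4 and 145 Ma, so it falls in the Jurassic.

Jurassic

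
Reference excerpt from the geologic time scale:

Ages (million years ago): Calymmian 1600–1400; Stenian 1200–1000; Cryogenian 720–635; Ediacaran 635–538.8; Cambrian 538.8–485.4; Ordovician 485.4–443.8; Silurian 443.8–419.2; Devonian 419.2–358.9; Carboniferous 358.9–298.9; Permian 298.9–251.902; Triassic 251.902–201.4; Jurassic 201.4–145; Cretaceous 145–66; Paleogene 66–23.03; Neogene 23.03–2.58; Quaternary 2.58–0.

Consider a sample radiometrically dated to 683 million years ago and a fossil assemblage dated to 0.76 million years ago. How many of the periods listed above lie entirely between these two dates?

12

The older date is 683 Ma and the younger is 0.76 Ma.
Periods with start < 683 and end > 0.76 Ma: Ediacaran (635–538.8), Cambrian (538.8–485.4), Ordovician (485.4–443.8), Silurian (443.8–419.2), Devonian (419.2–358.9), Carboniferous (358.9–298.9), Permian (298.9–251.902), Triassic (251.902–201.4), Jurassic (201.4–145), Cretaceous (145–66), Paleogene (66–23.03), Neogene (23.03–2.58).
That is 12 complete periods.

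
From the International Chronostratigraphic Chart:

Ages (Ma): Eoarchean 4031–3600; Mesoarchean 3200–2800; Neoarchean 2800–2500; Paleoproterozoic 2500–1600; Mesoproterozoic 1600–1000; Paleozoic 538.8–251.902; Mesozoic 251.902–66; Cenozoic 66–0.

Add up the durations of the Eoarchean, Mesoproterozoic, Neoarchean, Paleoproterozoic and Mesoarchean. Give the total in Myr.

2631 million years

Each duration: Eoarchean = 431; Mesoproterozoic = 600; Neoarchean = 300; Paleoproterozoic = 900; Mesoarchean = 400.
Sum: 431 + 600 + 300 + 900 + 400 = 2631 Myr.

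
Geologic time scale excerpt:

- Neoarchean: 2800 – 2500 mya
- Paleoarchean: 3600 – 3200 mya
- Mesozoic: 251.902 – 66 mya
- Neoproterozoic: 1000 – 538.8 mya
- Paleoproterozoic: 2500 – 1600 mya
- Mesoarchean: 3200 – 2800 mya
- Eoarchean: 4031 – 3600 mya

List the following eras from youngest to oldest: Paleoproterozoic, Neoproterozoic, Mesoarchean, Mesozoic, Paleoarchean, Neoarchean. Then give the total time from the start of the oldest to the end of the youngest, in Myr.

Mesozoic → Neoproterozoic → Paleoproterozoic → Neoarchean → Mesoarchean → Paleoarchean; total span 3534 Myr

From the excerpt: Paleoproterozoic 2500–1600; Neoproterozoic 1000–538.8; Mesoarchean 3200–2800; Mesozoic 251.902–66; Paleoarchean 3600–3200; Neoarchean 2800–2500 (Ma).
Larger Ma is earlier, so the oldest is Paleoarchean and the youngest is Mesozoic; youngest to oldest: Mesozoic, Neoproterozoic, Paleoproterozoic, Neoarchean, Mesoarchean, Paleoarchean.
Oldest start 3600 minus youngest end 66 gives 3534 Myr overall.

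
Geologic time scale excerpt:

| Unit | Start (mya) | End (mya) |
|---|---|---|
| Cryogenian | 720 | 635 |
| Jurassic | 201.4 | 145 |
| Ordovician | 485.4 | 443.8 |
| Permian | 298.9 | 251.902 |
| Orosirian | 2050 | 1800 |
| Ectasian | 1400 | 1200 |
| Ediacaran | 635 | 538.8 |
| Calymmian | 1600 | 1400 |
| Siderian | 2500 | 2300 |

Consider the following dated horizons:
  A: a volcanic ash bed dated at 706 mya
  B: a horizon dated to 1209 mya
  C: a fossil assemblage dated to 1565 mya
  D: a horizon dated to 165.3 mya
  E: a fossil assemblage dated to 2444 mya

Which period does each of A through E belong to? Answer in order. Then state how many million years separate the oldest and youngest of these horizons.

A: 706 Ma lies in 720–635 Ma, so Cryogenian.
B: 1209 Ma lies in 1400–1200 Ma, so Ectasian.
C: 1565 Ma lies in 1600–1400 Ma, so Calymmian.
D: 165.3 Ma lies in 201.4–145 Ma, so Jurassic.
E: 2444 Ma lies in 2500–2300 Ma, so Siderian.
Oldest = 2444 Ma, youngest = 165.3 Ma → span 2278.7 Myr.

A — Cryogenian; B — Ectasian; C — Calymmian; D — Jurassic; E — Siderian; span 2278.7 million years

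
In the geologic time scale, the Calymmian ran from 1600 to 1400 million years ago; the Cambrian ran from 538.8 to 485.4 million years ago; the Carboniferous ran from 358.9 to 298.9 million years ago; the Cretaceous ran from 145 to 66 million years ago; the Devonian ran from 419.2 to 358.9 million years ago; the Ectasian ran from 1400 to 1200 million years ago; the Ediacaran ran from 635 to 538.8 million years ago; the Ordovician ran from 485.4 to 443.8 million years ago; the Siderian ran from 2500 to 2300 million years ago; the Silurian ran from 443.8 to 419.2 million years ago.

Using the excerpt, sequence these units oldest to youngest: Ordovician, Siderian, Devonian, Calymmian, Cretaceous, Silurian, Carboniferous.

Read off each span (Ma): Ordovician 485.4–443.8; Siderian 2500–2300; Devonian 419.2–358.9; Calymmian 1600–1400; Cretaceous 145–66; Silurian 443.8–419.2; Carboniferous 358.9–298.9.
Larger Ma is older, so oldest→youngest is Siderian, Calymmian, Ordovician, Silurian, Devonian, Carboniferous, Cretaceous.

Siderian → Calymmian → Ordovician → Silurian → Devonian → Carboniferous → Cretaceous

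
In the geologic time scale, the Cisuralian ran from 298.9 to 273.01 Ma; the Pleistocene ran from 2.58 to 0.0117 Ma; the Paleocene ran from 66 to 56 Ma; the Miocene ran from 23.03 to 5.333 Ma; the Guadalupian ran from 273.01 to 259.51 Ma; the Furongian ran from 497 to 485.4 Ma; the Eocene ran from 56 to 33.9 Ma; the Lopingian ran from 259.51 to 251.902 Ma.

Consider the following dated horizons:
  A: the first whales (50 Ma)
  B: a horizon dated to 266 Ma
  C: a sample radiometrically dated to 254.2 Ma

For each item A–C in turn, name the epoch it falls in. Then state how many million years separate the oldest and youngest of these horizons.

A: 50 Ma lies in 56–33.9 Ma, so Eocene.
B: 266 Ma lies in 273.01–259.51 Ma, so Guadalupian.
C: 254.2 Ma lies in 259.51–251.902 Ma, so Lopingian.
Oldest = 266 Ma, youngest = 50 Ma → span 216 Myr.

A — Eocene; B — Guadalupian; C — Lopingian; span 216 million years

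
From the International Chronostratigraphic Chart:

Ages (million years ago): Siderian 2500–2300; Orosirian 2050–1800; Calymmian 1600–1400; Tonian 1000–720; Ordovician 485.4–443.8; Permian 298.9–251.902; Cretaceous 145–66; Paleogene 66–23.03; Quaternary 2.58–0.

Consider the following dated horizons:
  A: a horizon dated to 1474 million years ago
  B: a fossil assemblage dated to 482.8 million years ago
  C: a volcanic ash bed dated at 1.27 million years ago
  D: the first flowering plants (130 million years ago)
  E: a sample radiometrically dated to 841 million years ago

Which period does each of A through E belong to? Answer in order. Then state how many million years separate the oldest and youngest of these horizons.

Match each age against the start–end ranges in the excerpt: A = 1474 Ma → Calymmian (1600–1400); B = 482.8 Ma → Ordovician (485.4–443.8); C = 1.27 Ma → Quaternary (2.58–0); D = 130 Ma → Cretaceous (145–66); E = 841 Ma → Tonian (1000–720).
The largest age is 1474 Ma and the smallest is 1.27 Ma; their difference is 1472.73 Myr.

A — Calymmian; B — Ordovician; C — Quaternary; D — Cretaceous; E — Tonian; span 1472.73 million years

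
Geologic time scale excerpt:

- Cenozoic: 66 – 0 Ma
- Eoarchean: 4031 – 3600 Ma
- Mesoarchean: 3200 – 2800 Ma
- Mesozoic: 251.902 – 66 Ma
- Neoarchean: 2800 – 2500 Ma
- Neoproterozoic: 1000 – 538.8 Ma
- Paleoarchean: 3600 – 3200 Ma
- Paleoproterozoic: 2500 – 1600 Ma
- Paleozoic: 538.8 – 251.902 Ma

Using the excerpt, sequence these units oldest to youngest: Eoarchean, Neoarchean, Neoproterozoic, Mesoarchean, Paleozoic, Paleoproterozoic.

Eoarchean, then Mesoarchean, then Neoarchean, then Paleoproterozoic, then Neoproterozoic, then Paleozoic

The oldest of these is Eoarchean (starts 4031 Ma) and the youngest is Paleozoic (ends 251.902 Ma).
In between, by decreasing start age: Mesoarchean (3200), Neoarchean (2800), Paleoproterozoic (2500), Neoproterozoic (1000).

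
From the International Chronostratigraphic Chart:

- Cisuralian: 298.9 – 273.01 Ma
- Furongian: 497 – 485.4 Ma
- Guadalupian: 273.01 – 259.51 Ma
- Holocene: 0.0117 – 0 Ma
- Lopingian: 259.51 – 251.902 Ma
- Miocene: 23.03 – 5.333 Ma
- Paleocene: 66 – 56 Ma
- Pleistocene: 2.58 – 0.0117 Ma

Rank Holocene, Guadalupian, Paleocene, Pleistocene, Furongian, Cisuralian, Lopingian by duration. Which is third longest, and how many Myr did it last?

Furongian, 11.6 million years

Durations: Holocene 0.0117; Guadalupian 13.5; Paleocene 10; Pleistocene 2.5683; Furongian 11.6; Cisuralian 25.89; Lopingian 7.608 Myr.
Sorted longest-first: Cisuralian (25.89), Guadalupian (13.5), Furongian (11.6), Paleocene (10), Lopingian (7.608), Pleistocene (2.5683), Holocene (0.0117).
The third longest is Furongian at 11.6 Myr.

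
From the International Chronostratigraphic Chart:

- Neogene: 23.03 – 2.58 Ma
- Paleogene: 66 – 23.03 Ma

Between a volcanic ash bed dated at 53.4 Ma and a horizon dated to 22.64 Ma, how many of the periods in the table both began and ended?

0

Checking each listed span, none has both start < 53.4 Ma and end > 22.64 Ma — every period straddles one of the two dates or lies outside them — so the count is 0.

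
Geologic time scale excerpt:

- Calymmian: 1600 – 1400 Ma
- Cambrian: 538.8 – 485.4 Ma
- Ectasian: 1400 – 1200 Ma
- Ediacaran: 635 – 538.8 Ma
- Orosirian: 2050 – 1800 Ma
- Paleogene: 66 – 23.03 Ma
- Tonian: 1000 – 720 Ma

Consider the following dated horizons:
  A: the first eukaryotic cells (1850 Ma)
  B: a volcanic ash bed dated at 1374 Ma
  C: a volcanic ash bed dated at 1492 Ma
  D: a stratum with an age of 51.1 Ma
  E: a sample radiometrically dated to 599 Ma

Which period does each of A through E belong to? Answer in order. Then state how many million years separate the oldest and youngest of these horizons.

A — Orosirian; B — Ectasian; C — Calymmian; D — Paleogene; E — Ediacaran; span 1798.9 million years

Match each age against the start–end ranges in the excerpt: A = 1850 Ma → Orosirian (2050–1800); B = 1374 Ma → Ectasian (1400–1200); C = 1492 Ma → Calymmian (1600–1400); D = 51.1 Ma → Paleogene (66–23.03); E = 599 Ma → Ediacaran (635–538.8).
The largest age is 1850 Ma and the smallest is 51.1 Ma; their difference is 1798.9 Myr.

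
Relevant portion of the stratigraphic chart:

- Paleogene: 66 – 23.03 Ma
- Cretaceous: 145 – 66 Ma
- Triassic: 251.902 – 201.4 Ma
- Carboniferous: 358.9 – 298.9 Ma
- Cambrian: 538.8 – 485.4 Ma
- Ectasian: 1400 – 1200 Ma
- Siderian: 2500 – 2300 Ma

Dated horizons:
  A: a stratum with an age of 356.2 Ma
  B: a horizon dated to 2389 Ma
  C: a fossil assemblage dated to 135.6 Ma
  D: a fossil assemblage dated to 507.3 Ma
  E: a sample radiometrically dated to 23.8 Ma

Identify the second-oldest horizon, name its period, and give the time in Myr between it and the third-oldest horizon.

D, in the Cambrian; 151.1 million years to A

Larger Ma means older, so oldest first: B 2389 > D 507.3 > A 356.2 > C 135.6 > E 23.8.
Counting 2 along gives D (507.3 Ma); the excerpt puts that inside the Cambrian, 538.8–485.4 Ma.
Next in line is A (356.2 Ma), and 507.3 − 356.2 = 151.1 Myr.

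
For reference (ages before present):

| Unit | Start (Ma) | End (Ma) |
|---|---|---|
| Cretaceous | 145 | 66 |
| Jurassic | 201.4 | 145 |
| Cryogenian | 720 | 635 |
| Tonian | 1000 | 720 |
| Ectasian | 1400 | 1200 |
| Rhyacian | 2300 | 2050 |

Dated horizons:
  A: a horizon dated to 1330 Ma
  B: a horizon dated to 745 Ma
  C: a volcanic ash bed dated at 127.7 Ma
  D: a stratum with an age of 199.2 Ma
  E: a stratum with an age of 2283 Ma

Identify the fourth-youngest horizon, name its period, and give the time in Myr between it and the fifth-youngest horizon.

Smaller Ma means younger, so youngest first: C 127.7 < D 199.2 < B 745 < A 1330 < E 2283.
Counting 4 along gives A (1330 Ma); the excerpt puts that inside the Ectasian, 1400–1200 Ma.
Next in line is E (2283 Ma), and 2283 − 1330 = 953 Myr.

A, in the Ectasian; 953 million years to E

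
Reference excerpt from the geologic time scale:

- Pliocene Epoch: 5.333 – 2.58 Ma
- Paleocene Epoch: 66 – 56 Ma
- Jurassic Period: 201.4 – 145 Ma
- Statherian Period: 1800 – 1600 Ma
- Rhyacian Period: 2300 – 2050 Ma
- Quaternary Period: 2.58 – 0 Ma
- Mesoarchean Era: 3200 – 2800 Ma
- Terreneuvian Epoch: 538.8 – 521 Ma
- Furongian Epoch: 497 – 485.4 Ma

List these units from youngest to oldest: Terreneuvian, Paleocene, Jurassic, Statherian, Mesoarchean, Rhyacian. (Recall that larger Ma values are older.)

Sorting by start age (ascending Ma, since larger Ma = older): Paleocene began 66, Jurassic began 201.4, Terreneuvian began 538.8, Statherian began 1800, Rhyacian began 2300, Mesoarchean began 3200.

Paleocene, then Jurassic, then Terreneuvian, then Statherian, then Rhyacian, then Mesoarchean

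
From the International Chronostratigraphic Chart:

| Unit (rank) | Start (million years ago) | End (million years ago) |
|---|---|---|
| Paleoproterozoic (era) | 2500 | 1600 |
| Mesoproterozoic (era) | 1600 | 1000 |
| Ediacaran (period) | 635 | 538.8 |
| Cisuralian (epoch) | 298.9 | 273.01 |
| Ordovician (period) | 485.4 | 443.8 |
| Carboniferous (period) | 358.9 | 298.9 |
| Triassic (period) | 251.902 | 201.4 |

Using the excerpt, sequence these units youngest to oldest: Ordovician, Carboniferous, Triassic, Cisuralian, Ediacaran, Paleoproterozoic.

Read off each span (Ma): Ordovician 485.4–443.8; Carboniferous 358.9–298.9; Triassic 251.902–201.4; Cisuralian 298.9–273.01; Ediacaran 635–538.8; Paleoproterozoic 2500–1600.
Larger Ma is older, so oldest→youngest is Paleoproterozoic, Ediacaran, Ordovician, Carboniferous, Cisuralian, Triassic; reverse it for youngest→oldest.

Triassic, Cisuralian, Carboniferous, Ordovician, Ediacaran, Paleoproterozoic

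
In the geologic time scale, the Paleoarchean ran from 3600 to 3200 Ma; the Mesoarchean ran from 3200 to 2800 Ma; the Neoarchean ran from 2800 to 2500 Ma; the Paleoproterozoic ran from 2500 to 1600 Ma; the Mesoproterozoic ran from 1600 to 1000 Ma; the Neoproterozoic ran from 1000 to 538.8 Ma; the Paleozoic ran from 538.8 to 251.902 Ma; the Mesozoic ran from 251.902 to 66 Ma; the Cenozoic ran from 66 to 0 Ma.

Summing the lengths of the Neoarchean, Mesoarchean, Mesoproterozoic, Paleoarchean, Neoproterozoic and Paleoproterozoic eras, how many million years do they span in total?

3061.2 million years

Duration is start − end for each: (2800 − 2500) + (3200 − 2800) + (1600 − 1000) + (3600 − 3200) + (1000 − 538.8) + (2500 − 1600).
That is 300 + 400 + 600 + 400 + 461.2 + 900, which totals 3061.2 million years.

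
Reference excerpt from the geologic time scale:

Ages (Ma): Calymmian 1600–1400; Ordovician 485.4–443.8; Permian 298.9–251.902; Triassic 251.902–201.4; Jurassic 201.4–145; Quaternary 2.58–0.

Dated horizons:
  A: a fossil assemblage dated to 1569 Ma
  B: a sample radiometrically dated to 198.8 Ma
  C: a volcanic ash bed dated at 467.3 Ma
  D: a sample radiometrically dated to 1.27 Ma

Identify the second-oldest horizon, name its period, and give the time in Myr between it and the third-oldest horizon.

Larger Ma means older, so oldest first: A 1569 > C 467.3 > B 198.8 > D 1.27.
Counting 2 along gives C (467.3 Ma); the excerpt puts that inside the Ordovician, 485.4–443.8 Ma.
Next in line is B (198.8 Ma), and 467.3 − 198.8 = 268.5 Myr.

C, in the Ordovician; 268.5 million years to B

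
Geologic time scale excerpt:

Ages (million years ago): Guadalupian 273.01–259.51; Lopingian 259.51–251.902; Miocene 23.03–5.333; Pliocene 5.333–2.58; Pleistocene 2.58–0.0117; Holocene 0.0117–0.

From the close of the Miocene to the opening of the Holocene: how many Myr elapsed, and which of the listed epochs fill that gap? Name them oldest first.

5.3213 million years; Pliocene, Pleistocene

The Miocene closes at 5.333 Ma and the Holocene opens at 0.0117 Ma, so the interval is 5.333 − 0.0117 = 5.3213 Myr.
An epoch fits inside if it starts at or after 5.333 Ma and ends at or before 0.0117 Ma; oldest first that gives Pliocene, Pleistocene.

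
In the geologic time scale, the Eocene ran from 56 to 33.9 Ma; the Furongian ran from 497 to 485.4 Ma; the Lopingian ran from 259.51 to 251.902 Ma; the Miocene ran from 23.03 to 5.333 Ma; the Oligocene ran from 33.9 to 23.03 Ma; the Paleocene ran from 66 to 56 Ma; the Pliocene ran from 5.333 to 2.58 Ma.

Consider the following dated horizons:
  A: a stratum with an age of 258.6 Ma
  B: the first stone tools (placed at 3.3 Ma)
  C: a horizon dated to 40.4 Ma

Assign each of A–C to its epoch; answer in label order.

A: 258.6 Ma lies in 259.51–251.902 Ma, so Lopingian.
B: 3.3 Ma lies in 5.333–2.58 Ma, so Pliocene.
C: 40.4 Ma lies in 56–33.9 Ma, so Eocene.

A — Lopingian; B — Pliocene; C — Eocene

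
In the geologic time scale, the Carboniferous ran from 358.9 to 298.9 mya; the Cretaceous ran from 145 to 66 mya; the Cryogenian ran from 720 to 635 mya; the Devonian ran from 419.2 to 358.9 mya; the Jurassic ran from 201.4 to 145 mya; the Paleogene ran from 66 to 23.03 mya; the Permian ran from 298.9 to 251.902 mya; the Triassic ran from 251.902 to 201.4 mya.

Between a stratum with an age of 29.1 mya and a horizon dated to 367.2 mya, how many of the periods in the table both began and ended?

The older date is 367.2 Ma and the younger is 29.1 Ma.
Periods with start < 367.2 and end > 29.1 Ma: Carboniferous (358.9–298.9), Permian (298.9–251.902), Triassic (251.902–201.4), Jurassic (201.4–145), Cretaceous (145–66).
That is 5 complete periods.

5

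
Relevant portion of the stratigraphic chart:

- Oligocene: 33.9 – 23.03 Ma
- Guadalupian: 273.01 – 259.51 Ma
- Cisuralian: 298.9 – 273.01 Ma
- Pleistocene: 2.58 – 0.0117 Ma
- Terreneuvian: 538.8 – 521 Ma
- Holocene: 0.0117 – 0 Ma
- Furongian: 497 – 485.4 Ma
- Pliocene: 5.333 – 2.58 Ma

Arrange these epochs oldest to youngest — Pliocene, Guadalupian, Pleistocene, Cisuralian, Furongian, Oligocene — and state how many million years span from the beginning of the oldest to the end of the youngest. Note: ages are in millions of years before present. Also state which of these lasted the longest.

Furongian → Cisuralian → Guadalupian → Oligocene → Pliocene → Pleistocene; total span 496.9883 Myr; longest is Cisuralian

From the excerpt: Pliocene 5.333–2.58; Guadalupian 273.01–259.51; Pleistocene 2.58–0.0117; Cisuralian 298.9–273.01; Furongian 497–485.4; Oligocene 33.9–23.03 (Ma).
Larger Ma is earlier, so the oldest is Furongian and the youngest is Pleistocene; oldest to youngest: Furongian, Cisuralian, Guadalupian, Oligocene, Pliocene, Pleistocene.
Oldest start 497 minus youngest end 0.0117 gives 496.9883 Myr overall.
Individual lengths (start − end): Guadalupian 13.5; Cisuralian 25.89; Pliocene 2.753; Oligocene 10.87; Furongian 11.6; Pleistocene 2.5683. The largest is Cisuralian at 25.89 Myr.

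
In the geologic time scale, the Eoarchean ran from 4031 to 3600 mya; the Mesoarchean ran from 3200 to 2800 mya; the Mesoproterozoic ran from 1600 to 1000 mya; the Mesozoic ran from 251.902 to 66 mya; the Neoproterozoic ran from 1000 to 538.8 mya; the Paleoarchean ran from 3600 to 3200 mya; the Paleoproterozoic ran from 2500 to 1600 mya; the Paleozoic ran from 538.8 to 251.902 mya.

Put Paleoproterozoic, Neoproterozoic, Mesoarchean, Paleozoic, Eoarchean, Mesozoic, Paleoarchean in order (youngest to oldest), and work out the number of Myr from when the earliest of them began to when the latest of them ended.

From the excerpt: Paleoproterozoic 2500–1600; Neoproterozoic 1000–538.8; Mesoarchean 3200–2800; Paleozoic 538.8–251.902; Eoarchean 4031–3600; Mesozoic 251.902–66; Paleoarchean 3600–3200 (Ma).
Larger Ma is earlier, so the oldest is Eoarchean and the youngest is Mesozoic; youngest to oldest: Mesozoic, Paleozoic, Neoproterozoic, Paleoproterozoic, Mesoarchean, Paleoarchean, Eoarchean.
Oldest start 4031 minus youngest end 66 gives 3965 Myr overall.

Mesozoic → Paleozoic → Neoproterozoic → Paleoproterozoic → Mesoarchean → Paleoarchean → Eoarchean; total span 3965 Myr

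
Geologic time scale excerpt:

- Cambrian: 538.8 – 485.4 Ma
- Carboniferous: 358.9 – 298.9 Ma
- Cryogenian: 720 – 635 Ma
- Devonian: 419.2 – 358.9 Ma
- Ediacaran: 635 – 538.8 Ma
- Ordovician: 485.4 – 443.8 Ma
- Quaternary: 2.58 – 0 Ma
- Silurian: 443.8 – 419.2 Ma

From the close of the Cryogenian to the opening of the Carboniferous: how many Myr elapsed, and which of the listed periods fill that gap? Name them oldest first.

276.1 million years; Ediacaran, Cambrian, Ordovician, Silurian, Devonian

End of Cryogenian = 635 Ma; start of Carboniferous = 358.9 Ma.
Gap = 635 − 358.9 = 276.1 Myr.
Periods wholly inside 635–358.9 Ma: Ediacaran (635–538.8), Cambrian (538.8–485.4), Ordovician (485.4–443.8), Silurian (443.8–419.2), Devonian (419.2–358.9).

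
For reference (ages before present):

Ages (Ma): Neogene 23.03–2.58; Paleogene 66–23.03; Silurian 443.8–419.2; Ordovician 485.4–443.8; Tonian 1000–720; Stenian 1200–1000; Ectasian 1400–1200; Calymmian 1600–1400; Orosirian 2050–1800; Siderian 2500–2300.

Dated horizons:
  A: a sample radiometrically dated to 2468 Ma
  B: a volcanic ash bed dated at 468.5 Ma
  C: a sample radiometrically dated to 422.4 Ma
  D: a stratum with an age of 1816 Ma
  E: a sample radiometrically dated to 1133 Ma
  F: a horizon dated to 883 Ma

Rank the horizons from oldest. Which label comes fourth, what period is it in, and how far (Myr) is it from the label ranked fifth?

F, in the Tonian; 414.5 million years to B

Larger Ma means older, so oldest first: A 2468 > D 1816 > E 1133 > F 883 > B 468.5 > C 422.4.
Counting 4 along gives F (883 Ma); the excerpt puts that inside the Tonian, 1000–720 Ma.
Next in line is B (468.5 Ma), and 883 − 468.5 = 414.5 Myr.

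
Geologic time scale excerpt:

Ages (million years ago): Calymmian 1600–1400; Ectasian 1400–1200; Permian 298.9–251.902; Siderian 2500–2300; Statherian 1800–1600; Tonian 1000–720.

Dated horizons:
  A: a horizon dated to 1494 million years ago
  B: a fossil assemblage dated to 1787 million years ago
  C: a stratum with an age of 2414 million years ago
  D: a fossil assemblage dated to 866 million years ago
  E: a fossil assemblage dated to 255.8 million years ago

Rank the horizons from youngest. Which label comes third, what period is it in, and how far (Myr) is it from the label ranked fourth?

Smaller Ma means younger, so youngest first: E 255.8 < D 866 < A 1494 < B 1787 < C 2414.
Counting 3 along gives A (1494 Ma); the excerpt puts that inside the Calymmian, 1600–1400 Ma.
Next in line is B (1787 Ma), and 1787 − 1494 = 293 Myr.

A, in the Calymmian; 293 million years to B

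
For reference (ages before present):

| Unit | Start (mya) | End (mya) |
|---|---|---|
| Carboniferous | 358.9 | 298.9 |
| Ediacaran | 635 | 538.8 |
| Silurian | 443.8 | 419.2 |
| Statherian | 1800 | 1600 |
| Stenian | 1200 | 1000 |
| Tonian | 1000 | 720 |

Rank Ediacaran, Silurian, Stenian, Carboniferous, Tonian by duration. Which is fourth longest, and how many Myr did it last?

Carboniferous, 60 million years

Start − end for each: Ediacaran 635 − 538.8 = 96.2; Silurian 443.8 − 419.2 = 24.6; Stenian 1200 − 1000 = 200; Carboniferous 358.9 − 298.9 = 60; Tonian 1000 − 720 = 280.
Ranking these from longest: Tonian > Stenian > Ediacaran > Carboniferous > Silurian.
Position 4 in that ranking is Carboniferous, which lasted 60 Myr.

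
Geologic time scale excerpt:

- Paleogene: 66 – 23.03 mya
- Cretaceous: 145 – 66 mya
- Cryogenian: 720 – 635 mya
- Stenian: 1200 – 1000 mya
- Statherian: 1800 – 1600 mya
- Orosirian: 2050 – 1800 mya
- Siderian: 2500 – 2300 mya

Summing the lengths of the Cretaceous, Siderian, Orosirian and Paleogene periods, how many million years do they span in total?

571.97 million years

Each duration: Cretaceous = 79; Siderian = 200; Orosirian = 250; Paleogene = 42.97.
Sum: 79 + 200 + 250 + 42.97 = 571.97 Myr.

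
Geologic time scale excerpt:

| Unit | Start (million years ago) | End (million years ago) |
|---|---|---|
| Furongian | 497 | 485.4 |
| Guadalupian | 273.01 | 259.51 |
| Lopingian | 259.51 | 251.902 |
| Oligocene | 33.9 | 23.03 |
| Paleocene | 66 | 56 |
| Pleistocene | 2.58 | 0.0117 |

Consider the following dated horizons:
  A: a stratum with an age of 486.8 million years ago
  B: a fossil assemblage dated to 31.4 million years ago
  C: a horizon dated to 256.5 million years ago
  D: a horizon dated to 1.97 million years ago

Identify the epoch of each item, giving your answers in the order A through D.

Match each age against the start–end ranges in the excerpt: A = 486.8 Ma → Furongian (497–485.4); B = 31.4 Ma → Oligocene (33.9–23.03); C = 256.5 Ma → Lopingian (259.51–251.902); D = 1.97 Ma → Pleistocene (2.58–0.0117).

A — Furongian; B — Oligocene; C — Lopingian; D — Pleistocene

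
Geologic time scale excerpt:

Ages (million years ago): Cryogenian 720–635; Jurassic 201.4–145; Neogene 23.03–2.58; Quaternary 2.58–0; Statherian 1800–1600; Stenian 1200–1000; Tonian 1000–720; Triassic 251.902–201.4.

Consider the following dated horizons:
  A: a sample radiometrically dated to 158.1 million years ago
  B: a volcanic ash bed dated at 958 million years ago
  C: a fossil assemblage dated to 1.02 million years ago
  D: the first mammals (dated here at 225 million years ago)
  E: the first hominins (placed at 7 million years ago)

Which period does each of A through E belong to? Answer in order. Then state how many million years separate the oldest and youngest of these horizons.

A: 158.1 Ma lies in 201.4–145 Ma, so Jurassic.
B: 958 Ma lies in 1000–720 Ma, so Tonian.
C: 1.02 Ma lies in 2.58–0 Ma, so Quaternary.
D: 225 Ma lies in 251.902–201.4 Ma, so Triassic.
E: 7 Ma lies in 23.03–2.58 Ma, so Neogene.
Oldest = 958 Ma, youngest = 1.02 Ma → span 956.98 Myr.

A — Jurassic; B — Tonian; C — Quaternary; D — Triassic; E — Neogene; span 956.98 million years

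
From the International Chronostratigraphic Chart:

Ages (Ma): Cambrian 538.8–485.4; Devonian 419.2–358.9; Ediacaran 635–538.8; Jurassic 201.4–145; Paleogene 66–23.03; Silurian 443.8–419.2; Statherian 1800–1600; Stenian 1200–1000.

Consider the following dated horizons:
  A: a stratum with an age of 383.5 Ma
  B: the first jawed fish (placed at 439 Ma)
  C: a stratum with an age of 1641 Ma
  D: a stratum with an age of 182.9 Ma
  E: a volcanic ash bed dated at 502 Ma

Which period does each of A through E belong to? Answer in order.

A — Devonian; B — Silurian; C — Statherian; D — Jurassic; E — Cambrian

Match each age against the start–end ranges in the excerpt: A = 383.5 Ma → Devonian (419.2–358.9); B = 439 Ma → Silurian (443.8–419.2); C = 1641 Ma → Statherian (1800–1600); D = 182.9 Ma → Jurassic (201.4–145); E = 502 Ma → Cambrian (538.8–485.4).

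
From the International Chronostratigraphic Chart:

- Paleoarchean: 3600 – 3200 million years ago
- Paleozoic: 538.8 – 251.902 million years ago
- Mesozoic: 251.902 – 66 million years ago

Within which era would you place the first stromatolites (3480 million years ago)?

3480 Ma lies between 3600 and 3200 Ma, so it falls in the Paleoarchean.

Paleoarchean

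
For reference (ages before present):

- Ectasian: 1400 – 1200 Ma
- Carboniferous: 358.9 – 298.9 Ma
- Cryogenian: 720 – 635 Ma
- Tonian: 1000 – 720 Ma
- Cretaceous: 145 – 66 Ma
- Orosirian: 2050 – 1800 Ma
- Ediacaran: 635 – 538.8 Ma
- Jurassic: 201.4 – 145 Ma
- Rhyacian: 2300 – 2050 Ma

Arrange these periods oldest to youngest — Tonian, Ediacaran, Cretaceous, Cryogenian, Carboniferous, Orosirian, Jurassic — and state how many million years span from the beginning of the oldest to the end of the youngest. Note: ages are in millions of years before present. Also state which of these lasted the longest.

From the excerpt: Tonian 1000–720; Ediacaran 635–538.8; Cretaceous 145–66; Cryogenian 720–635; Carboniferous 358.9–298.9; Orosirian 2050–1800; Jurassic 201.4–145 (Ma).
Larger Ma is earlier, so the oldest is Orosirian and the youngest is Cretaceous; oldest to youngest: Orosirian, Tonian, Cryogenian, Ediacaran, Carboniferous, Jurassic, Cretaceous.
Oldest start 2050 minus youngest end 66 gives 1984 Myr overall.
Individual lengths (start − end): Tonian 280; Orosirian 250; Cretaceous 79; Cryogenian 85; Carboniferous 60; Ediacaran 96.2; Jurassic 56.4. The largest is Tonian at 280 Myr.

Orosirian → Tonian → Cryogenian → Ediacaran → Carboniferous → Jurassic → Cretaceous; total span 1984 Myr; longest is Tonian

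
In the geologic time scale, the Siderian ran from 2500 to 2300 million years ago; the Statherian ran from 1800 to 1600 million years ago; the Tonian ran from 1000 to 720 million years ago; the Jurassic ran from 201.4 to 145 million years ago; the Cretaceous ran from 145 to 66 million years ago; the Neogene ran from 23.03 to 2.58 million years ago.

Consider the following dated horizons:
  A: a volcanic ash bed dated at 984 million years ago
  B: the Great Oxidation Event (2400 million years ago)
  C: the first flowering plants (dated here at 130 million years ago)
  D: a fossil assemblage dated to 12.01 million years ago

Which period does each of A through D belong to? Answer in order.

Match each age against the start–end ranges in the excerpt: A = 984 Ma → Tonian (1000–720); B = 2400 Ma → Siderian (2500–2300); C = 130 Ma → Cretaceous (145–66); D = 12.01 Ma → Neogene (23.03–2.58).

A — Tonian; B — Siderian; C — Cretaceous; D — Neogene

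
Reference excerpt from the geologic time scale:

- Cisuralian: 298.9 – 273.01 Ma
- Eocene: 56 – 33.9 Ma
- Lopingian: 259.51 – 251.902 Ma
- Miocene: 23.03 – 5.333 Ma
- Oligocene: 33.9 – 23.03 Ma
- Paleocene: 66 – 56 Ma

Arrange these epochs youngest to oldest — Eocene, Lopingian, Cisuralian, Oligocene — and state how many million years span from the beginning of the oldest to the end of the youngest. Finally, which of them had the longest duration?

Oligocene → Eocene → Lopingian → Cisuralian; total span 275.87 Myr; longest is Cisuralian

From the excerpt: Eocene 56–33.9; Lopingian 259.51–251.902; Cisuralian 298.9–273.01; Oligocene 33.9–23.03 (Ma).
Larger Ma is earlier, so the oldest is Cisuralian and the youngest is Oligocene; youngest to oldest: Oligocene, Eocene, Lopingian, Cisuralian.
Oldest start 298.9 minus youngest end 23.03 gives 275.87 Myr overall.
Individual lengths (start − end): Eocene 22.1; Lopingian 7.608; Oligocene 10.87; Cisuralian 25.89. The largest is Cisuralian at 25.89 Myr.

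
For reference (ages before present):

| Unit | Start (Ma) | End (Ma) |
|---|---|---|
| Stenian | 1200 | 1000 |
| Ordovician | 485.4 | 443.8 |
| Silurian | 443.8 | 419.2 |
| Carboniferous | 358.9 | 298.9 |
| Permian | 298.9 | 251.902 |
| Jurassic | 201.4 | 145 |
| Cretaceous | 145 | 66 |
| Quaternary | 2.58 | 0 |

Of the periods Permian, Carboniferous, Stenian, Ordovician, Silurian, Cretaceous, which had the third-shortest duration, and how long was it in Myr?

Permian, 46.998 million years

Start − end for each: Permian 298.9 − 251.902 = 46.998; Carboniferous 358.9 − 298.9 = 60; Stenian 1200 − 1000 = 200; Ordovician 485.4 − 443.8 = 41.6; Silurian 443.8 − 419.2 = 24.6; Cretaceous 145 − 66 = 79.
Ranking these from shortest: Silurian < Ordovician < Permian < Carboniferous < Cretaceous < Stenian.
Position 3 in that ranking is Permian, which lasted 46.998 Myr.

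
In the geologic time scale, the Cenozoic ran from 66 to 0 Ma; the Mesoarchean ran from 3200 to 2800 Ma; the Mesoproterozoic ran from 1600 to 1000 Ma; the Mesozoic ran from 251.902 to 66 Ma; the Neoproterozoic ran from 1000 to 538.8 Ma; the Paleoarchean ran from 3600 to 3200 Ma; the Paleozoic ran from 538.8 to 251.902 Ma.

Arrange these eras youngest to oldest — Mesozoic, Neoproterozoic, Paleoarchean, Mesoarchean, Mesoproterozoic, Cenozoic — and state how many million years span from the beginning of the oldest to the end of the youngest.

Cenozoic, Mesozoic, Neoproterozoic, Mesoproterozoic, Mesoarchean, Paleoarchean; total span 3600 Myr

Start ages (Ma): Paleoarchean 3600, Mesoarchean 3200, Mesoproterozoic 1600, Neoproterozoic 1000, Mesozoic 251.902, Cenozoic 66.
Ordered youngest to oldest: Cenozoic, Mesozoic, Neoproterozoic, Mesoproterozoic, Mesoarchean, Paleoarchean.
Span = 3600 − 0 = 3600 Myr.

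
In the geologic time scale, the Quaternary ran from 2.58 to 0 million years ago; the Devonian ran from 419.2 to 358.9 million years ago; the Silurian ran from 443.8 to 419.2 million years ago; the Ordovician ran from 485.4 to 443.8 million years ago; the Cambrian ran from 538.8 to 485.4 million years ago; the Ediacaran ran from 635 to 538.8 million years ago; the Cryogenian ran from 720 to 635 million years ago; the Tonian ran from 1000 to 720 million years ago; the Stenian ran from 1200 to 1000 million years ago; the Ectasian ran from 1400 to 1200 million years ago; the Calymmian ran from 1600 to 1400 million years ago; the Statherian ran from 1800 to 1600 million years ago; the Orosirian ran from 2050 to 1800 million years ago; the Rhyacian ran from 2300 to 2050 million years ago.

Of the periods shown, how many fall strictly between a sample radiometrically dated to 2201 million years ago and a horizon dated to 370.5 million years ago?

2201 Ma sits inside the Rhyacian (2300–2050) and 370.5 Ma inside the Devonian (419.2–358.9); neither of those is wholly between the two dates.
The listed periods lying completely between them are Orosirian, Statherian, Calymmian, Ectasian, Stenian, Tonian, Cryogenian, Ediacaran, Cambrian, Ordovician, Silurian — 11 in all.

11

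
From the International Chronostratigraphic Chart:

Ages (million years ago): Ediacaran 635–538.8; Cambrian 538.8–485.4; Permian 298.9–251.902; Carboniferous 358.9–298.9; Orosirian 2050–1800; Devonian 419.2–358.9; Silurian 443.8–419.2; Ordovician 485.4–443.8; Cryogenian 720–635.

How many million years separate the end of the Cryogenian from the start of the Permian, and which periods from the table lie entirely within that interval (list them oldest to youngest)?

End of Cryogenian = 635 Ma; start of Permian = 298.9 Ma.
Gap = 635 − 298.9 = 336.1 Myr.
Periods wholly inside 635–298.9 Ma: Ediacaran (635–538.8), Cambrian (538.8–485.4), Ordovician (485.4–443.8), Silurian (443.8–419.2), Devonian (419.2–358.9), Carboniferous (358.9–298.9).

336.1 million years; Ediacaran, Cambrian, Ordovician, Silurian, Devonian, Carboniferous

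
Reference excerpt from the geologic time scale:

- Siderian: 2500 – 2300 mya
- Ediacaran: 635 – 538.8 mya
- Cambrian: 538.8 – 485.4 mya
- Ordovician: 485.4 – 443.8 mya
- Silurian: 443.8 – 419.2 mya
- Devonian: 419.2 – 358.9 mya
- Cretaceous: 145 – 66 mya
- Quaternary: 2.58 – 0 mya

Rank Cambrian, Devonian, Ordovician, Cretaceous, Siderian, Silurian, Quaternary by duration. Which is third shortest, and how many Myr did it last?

Ordovician, 41.6 million years

Start − end for each: Cambrian 538.8 − 485.4 = 53.4; Devonian 419.2 − 358.9 = 60.3; Ordovician 485.4 − 443.8 = 41.6; Cretaceous 145 − 66 = 79; Siderian 2500 − 2300 = 200; Silurian 443.8 − 419.2 = 24.6; Quaternary 2.58 − 0 = 2.58.
Ranking these from shortest: Quaternary < Silurian < Ordovician < Cambrian < Devonian < Cretaceous < Siderian.
Position 3 in that ranking is Ordovician, which lasted 41.6 Myr.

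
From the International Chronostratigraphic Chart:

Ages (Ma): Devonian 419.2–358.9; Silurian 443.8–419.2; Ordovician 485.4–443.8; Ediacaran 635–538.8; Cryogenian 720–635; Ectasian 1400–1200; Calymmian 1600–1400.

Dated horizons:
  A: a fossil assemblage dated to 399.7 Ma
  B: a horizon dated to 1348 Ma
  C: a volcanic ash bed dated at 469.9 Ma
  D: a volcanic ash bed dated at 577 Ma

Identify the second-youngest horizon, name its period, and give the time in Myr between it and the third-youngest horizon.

Sorted youngest-first by Ma: A (399.7), C (469.9), D (577), B (1348).
The second youngest is C at 469.9 Ma, which lies in 485.4–443.8 Ma: the Ordovician.
The third youngest is D at 577 Ma; separation = |469.9 − 577| = 107.1 Myr.

C, in the Ordovician; 107.1 million years to D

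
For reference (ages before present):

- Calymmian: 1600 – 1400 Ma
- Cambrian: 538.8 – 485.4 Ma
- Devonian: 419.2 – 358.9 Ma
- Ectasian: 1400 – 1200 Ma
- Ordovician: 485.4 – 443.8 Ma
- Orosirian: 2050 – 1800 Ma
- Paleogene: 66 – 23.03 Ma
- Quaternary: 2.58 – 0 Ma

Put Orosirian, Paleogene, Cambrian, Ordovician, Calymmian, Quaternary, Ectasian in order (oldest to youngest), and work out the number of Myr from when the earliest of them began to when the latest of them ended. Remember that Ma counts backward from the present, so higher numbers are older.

Orosirian, Calymmian, Ectasian, Cambrian, Ordovician, Paleogene, Quaternary; total span 2050 Myr

From the excerpt: Orosirian 2050–1800; Paleogene 66–23.03; Cambrian 538.8–485.4; Ordovician 485.4–443.8; Calymmian 1600–1400; Quaternary 2.58–0; Ectasian 1400–1200 (Ma).
Larger Ma is earlier, so the oldest is Orosirian and the youngest is Quaternary; oldest to youngest: Orosirian, Calymmian, Ectasian, Cambrian, Ordovician, Paleogene, Quaternary.
Oldest start 2050 minus youngest end 0 gives 2050 Myr overall.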